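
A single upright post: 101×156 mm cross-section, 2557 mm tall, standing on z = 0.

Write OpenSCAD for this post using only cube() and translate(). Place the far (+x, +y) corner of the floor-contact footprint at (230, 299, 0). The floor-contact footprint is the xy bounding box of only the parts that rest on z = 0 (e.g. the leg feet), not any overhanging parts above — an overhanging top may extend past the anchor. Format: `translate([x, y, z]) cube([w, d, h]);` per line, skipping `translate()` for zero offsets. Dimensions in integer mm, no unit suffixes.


translate([129, 143, 0]) cube([101, 156, 2557]);


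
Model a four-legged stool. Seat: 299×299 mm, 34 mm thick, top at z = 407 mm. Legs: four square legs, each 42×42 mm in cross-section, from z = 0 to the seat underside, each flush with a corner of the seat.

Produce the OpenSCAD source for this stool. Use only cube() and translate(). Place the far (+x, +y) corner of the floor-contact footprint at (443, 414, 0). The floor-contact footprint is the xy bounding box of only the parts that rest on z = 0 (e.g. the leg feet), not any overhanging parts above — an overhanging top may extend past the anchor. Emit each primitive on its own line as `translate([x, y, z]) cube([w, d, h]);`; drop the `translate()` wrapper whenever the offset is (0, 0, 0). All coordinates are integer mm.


translate([144, 115, 373]) cube([299, 299, 34]);
translate([144, 115, 0]) cube([42, 42, 373]);
translate([401, 115, 0]) cube([42, 42, 373]);
translate([144, 372, 0]) cube([42, 42, 373]);
translate([401, 372, 0]) cube([42, 42, 373]);


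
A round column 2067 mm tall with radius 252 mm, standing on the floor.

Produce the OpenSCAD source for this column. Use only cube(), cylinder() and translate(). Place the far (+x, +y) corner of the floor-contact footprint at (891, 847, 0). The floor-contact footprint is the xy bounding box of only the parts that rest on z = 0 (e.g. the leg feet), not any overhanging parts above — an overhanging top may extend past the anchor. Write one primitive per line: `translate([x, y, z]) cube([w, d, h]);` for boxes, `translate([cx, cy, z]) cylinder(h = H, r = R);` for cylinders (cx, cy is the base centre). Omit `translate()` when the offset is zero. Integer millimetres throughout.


translate([639, 595, 0]) cylinder(h = 2067, r = 252);


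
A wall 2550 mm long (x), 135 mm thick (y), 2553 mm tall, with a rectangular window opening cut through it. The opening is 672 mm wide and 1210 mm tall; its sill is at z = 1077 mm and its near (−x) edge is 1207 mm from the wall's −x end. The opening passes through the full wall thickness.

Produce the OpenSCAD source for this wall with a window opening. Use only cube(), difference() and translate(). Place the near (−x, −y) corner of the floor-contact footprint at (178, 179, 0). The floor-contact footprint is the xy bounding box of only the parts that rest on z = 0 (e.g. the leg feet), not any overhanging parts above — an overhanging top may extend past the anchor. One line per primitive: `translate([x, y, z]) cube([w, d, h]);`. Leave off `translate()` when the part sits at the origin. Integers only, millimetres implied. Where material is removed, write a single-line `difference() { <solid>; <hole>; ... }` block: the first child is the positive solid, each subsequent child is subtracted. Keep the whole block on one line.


difference() { translate([178, 179, 0]) cube([2550, 135, 2553]); translate([1385, 179, 1077]) cube([672, 135, 1210]); }


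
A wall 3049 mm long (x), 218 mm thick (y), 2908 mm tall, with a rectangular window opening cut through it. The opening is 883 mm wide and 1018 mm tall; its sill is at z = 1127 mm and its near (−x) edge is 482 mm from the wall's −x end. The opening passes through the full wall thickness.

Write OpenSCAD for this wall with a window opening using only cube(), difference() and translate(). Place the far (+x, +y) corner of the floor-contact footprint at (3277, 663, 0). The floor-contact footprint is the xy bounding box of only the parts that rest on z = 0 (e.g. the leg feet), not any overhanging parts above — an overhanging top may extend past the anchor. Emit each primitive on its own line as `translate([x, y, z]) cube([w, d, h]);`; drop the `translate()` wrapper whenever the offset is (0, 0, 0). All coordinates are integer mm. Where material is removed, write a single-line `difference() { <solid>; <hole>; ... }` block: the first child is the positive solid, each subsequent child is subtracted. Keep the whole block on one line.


difference() { translate([228, 445, 0]) cube([3049, 218, 2908]); translate([710, 445, 1127]) cube([883, 218, 1018]); }


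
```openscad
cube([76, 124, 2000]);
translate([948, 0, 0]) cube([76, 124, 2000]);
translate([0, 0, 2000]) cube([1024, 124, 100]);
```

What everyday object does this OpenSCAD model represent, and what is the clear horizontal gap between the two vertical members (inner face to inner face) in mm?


A door frame. The clear opening width is 872 mm.

Two 2000 mm tall posts with a header on top — a door frame. The left jamb is 76 mm wide at x = 0; the right jamb starts at x = 948. The clear opening is 948 − 76 = 872 mm.


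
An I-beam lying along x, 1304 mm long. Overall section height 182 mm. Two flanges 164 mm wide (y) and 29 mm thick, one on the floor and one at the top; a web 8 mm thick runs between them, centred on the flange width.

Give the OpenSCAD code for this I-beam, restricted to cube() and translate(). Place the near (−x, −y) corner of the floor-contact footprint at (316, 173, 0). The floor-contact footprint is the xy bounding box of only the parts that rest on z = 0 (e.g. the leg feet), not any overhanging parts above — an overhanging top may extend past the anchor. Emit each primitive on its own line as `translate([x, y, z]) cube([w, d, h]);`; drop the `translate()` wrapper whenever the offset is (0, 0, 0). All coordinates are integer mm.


translate([316, 173, 0]) cube([1304, 164, 29]);
translate([316, 251, 29]) cube([1304, 8, 124]);
translate([316, 173, 153]) cube([1304, 164, 29]);


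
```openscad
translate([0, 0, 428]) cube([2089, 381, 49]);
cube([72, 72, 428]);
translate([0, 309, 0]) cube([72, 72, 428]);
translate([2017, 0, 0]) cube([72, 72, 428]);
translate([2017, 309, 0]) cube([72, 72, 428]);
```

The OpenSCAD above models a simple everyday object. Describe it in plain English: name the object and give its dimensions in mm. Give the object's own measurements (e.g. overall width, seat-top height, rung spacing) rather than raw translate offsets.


A long wooden bench with a 2089 mm (x) × 381 mm (y) seat, 49 mm thick, its top surface 477 mm above the floor. Four 72 mm square legs at the seat corners, flush with the edges, run from z = 0 to the seat underside.


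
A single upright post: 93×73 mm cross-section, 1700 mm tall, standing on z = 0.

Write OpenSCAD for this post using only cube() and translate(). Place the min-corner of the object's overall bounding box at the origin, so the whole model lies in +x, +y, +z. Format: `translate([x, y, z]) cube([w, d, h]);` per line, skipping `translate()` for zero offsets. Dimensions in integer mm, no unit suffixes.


cube([93, 73, 1700]);


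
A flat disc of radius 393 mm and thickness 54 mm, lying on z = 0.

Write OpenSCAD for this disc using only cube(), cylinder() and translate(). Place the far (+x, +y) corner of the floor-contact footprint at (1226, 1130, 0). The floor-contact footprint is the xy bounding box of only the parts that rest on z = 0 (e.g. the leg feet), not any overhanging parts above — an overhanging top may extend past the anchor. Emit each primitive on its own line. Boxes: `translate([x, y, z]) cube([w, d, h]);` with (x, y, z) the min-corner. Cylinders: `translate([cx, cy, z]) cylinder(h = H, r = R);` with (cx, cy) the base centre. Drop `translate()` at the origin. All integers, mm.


translate([833, 737, 0]) cylinder(h = 54, r = 393);


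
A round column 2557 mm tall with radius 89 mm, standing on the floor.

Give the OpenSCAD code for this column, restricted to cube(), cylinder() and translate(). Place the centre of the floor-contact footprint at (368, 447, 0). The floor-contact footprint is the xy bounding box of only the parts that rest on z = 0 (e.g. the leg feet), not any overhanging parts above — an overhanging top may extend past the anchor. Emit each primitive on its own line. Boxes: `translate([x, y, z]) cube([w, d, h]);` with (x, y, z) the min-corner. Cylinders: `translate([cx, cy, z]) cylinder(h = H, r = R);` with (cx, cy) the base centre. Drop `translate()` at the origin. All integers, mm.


translate([368, 447, 0]) cylinder(h = 2557, r = 89);


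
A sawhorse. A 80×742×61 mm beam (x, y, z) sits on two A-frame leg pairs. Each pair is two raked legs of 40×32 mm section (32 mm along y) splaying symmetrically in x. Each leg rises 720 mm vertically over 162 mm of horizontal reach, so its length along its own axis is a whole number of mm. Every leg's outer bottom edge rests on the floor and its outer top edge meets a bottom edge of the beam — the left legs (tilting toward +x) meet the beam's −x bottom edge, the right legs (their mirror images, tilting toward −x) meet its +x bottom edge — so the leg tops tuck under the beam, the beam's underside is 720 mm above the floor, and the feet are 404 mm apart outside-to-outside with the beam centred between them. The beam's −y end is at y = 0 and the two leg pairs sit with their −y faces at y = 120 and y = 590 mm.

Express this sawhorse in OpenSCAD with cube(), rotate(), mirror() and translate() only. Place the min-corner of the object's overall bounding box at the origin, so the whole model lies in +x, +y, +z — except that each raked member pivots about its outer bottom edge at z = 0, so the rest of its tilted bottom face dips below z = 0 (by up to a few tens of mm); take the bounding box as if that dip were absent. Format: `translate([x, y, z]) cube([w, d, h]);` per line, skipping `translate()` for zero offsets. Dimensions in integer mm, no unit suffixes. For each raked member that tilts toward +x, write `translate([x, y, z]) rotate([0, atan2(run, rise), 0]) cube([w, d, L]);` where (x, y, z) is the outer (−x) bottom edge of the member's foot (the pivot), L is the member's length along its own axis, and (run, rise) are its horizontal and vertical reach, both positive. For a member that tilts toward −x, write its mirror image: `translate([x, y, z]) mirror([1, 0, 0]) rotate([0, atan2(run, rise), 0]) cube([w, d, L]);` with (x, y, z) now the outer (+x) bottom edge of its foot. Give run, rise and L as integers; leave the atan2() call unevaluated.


translate([162, 0, 720]) cube([80, 742, 61]);
translate([0, 120, 0]) rotate([0, atan2(162, 720), 0]) cube([40, 32, 738]);
translate([404, 120, 0]) mirror([1, 0, 0]) rotate([0, atan2(162, 720), 0]) cube([40, 32, 738]);
translate([0, 590, 0]) rotate([0, atan2(162, 720), 0]) cube([40, 32, 738]);
translate([404, 590, 0]) mirror([1, 0, 0]) rotate([0, atan2(162, 720), 0]) cube([40, 32, 738]);


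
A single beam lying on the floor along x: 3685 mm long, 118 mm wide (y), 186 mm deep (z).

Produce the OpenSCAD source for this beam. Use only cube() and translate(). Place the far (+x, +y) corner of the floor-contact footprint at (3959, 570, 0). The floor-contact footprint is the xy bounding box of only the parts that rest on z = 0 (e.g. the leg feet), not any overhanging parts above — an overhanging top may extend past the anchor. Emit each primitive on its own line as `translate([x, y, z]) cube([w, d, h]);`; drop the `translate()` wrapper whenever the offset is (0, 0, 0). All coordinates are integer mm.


translate([274, 452, 0]) cube([3685, 118, 186]);


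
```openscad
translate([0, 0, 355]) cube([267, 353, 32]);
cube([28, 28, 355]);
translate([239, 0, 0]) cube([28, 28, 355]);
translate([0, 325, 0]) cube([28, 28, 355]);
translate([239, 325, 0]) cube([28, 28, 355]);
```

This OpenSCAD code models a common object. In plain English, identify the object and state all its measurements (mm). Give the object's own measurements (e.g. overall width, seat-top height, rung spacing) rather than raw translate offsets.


A four-legged stool. The seat is a 267×353×32 mm slab whose top surface is at z = 387 mm; four square legs, each 28×28 mm in cross-section, run from the floor (z = 0) to the underside of the seat, each flush with a corner of the seat.


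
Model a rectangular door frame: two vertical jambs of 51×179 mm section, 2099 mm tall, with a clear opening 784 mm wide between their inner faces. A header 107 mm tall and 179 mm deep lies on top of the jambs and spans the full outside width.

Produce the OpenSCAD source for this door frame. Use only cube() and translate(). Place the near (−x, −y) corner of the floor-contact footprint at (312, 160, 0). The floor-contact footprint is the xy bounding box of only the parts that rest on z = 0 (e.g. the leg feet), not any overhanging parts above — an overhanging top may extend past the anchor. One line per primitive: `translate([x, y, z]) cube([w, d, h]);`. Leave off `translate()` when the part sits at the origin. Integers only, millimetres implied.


translate([312, 160, 0]) cube([51, 179, 2099]);
translate([1147, 160, 0]) cube([51, 179, 2099]);
translate([312, 160, 2099]) cube([886, 179, 107]);


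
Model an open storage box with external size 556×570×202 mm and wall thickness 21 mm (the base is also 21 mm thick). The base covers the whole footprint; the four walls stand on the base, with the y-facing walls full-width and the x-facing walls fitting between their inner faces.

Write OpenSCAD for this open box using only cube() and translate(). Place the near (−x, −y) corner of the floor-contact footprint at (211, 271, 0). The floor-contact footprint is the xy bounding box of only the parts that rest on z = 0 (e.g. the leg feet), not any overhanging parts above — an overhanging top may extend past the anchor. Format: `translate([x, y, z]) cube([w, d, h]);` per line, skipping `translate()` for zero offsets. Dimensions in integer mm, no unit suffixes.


translate([211, 271, 0]) cube([556, 570, 21]);
translate([211, 271, 21]) cube([556, 21, 181]);
translate([211, 820, 21]) cube([556, 21, 181]);
translate([211, 292, 21]) cube([21, 528, 181]);
translate([746, 292, 21]) cube([21, 528, 181]);


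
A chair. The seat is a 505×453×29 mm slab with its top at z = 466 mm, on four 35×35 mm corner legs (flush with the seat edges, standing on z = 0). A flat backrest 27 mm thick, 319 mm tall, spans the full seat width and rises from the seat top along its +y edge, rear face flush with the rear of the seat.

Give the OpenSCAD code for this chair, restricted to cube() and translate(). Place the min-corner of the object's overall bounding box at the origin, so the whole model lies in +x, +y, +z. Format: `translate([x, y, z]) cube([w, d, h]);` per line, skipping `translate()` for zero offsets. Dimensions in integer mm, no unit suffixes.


// leg_h = 466 - 29 = 437
translate([0, 0, 437]) cube([505, 453, 29]);
cube([35, 35, 437]);
translate([470, 0, 0]) cube([35, 35, 437]);
translate([0, 418, 0]) cube([35, 35, 437]);
translate([470, 418, 0]) cube([35, 35, 437]);
translate([0, 426, 466]) cube([505, 27, 319]);


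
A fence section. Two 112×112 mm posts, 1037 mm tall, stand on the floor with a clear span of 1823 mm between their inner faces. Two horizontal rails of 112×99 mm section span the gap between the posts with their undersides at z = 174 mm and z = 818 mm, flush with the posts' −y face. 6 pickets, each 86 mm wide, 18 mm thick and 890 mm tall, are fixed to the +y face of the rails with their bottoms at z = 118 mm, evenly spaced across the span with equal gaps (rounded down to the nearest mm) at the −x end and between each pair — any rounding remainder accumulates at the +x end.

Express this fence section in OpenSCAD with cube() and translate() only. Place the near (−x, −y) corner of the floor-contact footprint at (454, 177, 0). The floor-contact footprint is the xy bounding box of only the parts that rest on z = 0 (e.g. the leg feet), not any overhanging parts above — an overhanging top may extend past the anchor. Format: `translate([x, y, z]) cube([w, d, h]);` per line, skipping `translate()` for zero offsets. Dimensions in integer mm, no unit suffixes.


translate([454, 177, 0]) cube([112, 112, 1037]);
translate([2389, 177, 0]) cube([112, 112, 1037]);
translate([566, 177, 174]) cube([1823, 112, 99]);
translate([566, 177, 818]) cube([1823, 112, 99]);
translate([752, 289, 118]) cube([86, 18, 890]);
translate([1024, 289, 118]) cube([86, 18, 890]);
translate([1296, 289, 118]) cube([86, 18, 890]);
translate([1568, 289, 118]) cube([86, 18, 890]);
translate([1840, 289, 118]) cube([86, 18, 890]);
translate([2112, 289, 118]) cube([86, 18, 890]);


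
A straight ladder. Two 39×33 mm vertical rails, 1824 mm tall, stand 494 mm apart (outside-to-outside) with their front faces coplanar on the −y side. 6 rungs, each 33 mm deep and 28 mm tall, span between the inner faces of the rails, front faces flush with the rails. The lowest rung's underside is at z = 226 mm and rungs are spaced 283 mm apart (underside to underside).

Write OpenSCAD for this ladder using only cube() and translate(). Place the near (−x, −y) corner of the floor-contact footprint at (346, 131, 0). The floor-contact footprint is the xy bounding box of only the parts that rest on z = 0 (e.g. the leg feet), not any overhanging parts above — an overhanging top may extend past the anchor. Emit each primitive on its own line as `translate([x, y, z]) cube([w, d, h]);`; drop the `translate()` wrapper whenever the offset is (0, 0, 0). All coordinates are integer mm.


translate([346, 131, 0]) cube([39, 33, 1824]);
translate([801, 131, 0]) cube([39, 33, 1824]);
translate([385, 131, 226]) cube([416, 33, 28]);
translate([385, 131, 509]) cube([416, 33, 28]);
translate([385, 131, 792]) cube([416, 33, 28]);
translate([385, 131, 1075]) cube([416, 33, 28]);
translate([385, 131, 1358]) cube([416, 33, 28]);
translate([385, 131, 1641]) cube([416, 33, 28]);


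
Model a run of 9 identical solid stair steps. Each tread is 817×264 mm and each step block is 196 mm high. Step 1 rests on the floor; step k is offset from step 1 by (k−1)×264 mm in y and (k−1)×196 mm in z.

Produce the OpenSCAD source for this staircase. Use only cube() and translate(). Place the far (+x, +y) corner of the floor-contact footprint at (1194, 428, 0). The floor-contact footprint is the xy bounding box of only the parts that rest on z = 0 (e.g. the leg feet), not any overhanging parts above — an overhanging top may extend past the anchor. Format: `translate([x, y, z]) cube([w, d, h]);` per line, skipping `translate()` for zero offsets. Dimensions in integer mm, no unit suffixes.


translate([377, 164, 0]) cube([817, 264, 196]);
translate([377, 428, 196]) cube([817, 264, 196]);
translate([377, 692, 392]) cube([817, 264, 196]);
translate([377, 956, 588]) cube([817, 264, 196]);
translate([377, 1220, 784]) cube([817, 264, 196]);
translate([377, 1484, 980]) cube([817, 264, 196]);
translate([377, 1748, 1176]) cube([817, 264, 196]);
translate([377, 2012, 1372]) cube([817, 264, 196]);
translate([377, 2276, 1568]) cube([817, 264, 196]);


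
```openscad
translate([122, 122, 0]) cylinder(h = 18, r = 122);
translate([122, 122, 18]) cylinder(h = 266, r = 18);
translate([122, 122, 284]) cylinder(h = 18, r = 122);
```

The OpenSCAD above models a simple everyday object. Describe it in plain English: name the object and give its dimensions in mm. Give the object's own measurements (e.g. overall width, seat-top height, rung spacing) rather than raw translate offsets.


A spool: two coaxial disc flanges of radius 122 mm and thickness 18 mm, joined by a core cylinder of radius 18 mm and height 266 mm. The lower flange rests on z = 0 and the three cylinders share a vertical axis.


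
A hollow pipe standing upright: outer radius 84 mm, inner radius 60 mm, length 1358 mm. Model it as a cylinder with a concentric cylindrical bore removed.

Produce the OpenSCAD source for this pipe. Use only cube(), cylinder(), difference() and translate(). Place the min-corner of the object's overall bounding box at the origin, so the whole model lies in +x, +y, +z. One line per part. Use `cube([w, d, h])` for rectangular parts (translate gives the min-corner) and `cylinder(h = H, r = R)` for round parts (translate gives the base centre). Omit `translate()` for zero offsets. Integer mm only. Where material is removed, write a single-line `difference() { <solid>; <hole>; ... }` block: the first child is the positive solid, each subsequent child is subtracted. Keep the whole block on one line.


difference() { translate([84, 84, 0]) cylinder(h = 1358, r = 84); translate([84, 84, 0]) cylinder(h = 1358, r = 60); }


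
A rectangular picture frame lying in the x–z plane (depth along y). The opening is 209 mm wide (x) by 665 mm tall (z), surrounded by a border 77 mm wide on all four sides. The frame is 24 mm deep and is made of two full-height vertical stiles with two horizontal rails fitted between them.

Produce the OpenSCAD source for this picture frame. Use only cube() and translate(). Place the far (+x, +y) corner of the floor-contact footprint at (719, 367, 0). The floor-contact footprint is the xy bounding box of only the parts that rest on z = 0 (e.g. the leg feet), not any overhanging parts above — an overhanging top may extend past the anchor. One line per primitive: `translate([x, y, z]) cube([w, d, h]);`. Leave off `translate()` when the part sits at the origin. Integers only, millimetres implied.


translate([356, 343, 0]) cube([77, 24, 819]);
translate([642, 343, 0]) cube([77, 24, 819]);
translate([433, 343, 0]) cube([209, 24, 77]);
translate([433, 343, 742]) cube([209, 24, 77]);


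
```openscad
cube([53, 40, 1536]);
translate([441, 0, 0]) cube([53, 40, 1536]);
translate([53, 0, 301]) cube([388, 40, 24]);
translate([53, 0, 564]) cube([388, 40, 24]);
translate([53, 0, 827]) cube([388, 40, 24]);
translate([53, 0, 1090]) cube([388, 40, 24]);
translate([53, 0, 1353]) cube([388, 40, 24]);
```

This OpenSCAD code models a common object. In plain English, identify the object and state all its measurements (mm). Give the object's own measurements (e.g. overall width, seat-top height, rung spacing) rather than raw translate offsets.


A straight ladder. Two 53×40 mm vertical rails, 1536 mm tall, stand 494 mm apart (outside-to-outside) with their front faces coplanar on the −y side. 5 rungs, each 40 mm deep and 24 mm tall, span between the inner faces of the rails, front faces flush with the rails. The lowest rung's underside is at z = 301 mm and rungs are spaced 263 mm apart (underside to underside).


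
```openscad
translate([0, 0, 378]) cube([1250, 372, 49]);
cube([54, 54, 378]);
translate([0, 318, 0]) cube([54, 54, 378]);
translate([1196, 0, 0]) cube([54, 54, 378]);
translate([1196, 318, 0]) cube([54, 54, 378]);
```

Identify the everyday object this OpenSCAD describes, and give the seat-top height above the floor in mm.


A bench. The seat-top height is 427 mm.

A long slab on four corner posts — a bench. The slab sits at z = 378 with thickness 49, so the top is 378 + 49 = 427 mm.


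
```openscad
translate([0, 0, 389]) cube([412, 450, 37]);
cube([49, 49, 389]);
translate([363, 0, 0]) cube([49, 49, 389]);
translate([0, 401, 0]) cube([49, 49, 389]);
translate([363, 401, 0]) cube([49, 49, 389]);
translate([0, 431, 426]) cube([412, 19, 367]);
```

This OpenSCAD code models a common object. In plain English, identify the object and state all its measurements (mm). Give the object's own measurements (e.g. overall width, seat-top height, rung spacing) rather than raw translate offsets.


A chair. The seat is a 412×450×37 mm slab with its top at z = 426 mm, on four 49×49 mm corner legs (flush with the seat edges, standing on z = 0). A flat backrest 19 mm thick, 367 mm tall, spans the full seat width and rises from the seat top along its +y edge, rear face flush with the rear of the seat.


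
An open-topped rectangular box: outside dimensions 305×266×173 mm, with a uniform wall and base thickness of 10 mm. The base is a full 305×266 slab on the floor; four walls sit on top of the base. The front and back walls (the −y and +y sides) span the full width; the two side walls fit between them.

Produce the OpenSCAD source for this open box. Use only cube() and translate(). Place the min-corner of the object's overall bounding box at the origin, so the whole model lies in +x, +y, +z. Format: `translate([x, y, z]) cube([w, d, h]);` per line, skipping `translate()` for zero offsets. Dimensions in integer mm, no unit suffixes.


cube([305, 266, 10]);
translate([0, 0, 10]) cube([305, 10, 163]);
translate([0, 256, 10]) cube([305, 10, 163]);
translate([0, 10, 10]) cube([10, 246, 163]);
translate([295, 10, 10]) cube([10, 246, 163]);


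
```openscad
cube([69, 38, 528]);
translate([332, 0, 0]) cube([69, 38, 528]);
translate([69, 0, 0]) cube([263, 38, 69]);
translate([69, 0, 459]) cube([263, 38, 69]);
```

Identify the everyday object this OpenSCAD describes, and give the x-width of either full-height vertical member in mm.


A picture frame. The border width is 69 mm.

Four thin pieces enclosing a rectangular opening — a picture frame. The two full-height stiles are 528 mm tall; the top rail sits at z = 459 and is 69 mm tall, so the border above the opening is 528 − 459 = 69 mm, matching the stile x-width.


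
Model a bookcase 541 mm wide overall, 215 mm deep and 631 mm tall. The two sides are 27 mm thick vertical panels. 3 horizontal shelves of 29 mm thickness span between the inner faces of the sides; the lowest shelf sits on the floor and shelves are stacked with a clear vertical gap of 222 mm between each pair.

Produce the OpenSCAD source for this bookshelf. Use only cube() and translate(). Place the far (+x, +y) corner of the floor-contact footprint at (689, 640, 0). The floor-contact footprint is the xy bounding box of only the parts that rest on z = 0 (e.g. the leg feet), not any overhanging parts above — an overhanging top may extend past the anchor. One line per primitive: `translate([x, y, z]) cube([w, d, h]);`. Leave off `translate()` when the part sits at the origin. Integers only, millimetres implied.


translate([148, 425, 0]) cube([27, 215, 631]);
translate([662, 425, 0]) cube([27, 215, 631]);
translate([175, 425, 0]) cube([487, 215, 29]);
translate([175, 425, 251]) cube([487, 215, 29]);
translate([175, 425, 502]) cube([487, 215, 29]);


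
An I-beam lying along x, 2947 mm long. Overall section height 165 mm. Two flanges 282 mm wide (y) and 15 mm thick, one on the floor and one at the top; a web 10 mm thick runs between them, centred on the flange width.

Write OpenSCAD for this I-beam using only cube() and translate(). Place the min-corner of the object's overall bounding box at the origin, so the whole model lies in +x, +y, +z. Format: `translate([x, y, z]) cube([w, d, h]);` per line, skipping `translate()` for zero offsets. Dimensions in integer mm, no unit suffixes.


cube([2947, 282, 15]);
translate([0, 136, 15]) cube([2947, 10, 135]);
translate([0, 0, 150]) cube([2947, 282, 15]);


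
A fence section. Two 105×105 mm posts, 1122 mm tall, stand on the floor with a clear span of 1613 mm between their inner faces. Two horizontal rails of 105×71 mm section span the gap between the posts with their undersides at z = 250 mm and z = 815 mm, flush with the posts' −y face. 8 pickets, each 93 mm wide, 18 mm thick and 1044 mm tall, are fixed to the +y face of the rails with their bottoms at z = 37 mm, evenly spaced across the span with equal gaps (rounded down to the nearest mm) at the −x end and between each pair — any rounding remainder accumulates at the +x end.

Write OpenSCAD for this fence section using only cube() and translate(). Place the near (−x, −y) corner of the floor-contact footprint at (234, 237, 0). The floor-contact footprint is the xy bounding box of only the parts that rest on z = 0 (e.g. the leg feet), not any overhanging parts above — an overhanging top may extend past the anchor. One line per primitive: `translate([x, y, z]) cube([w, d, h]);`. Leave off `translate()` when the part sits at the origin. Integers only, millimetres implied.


translate([234, 237, 0]) cube([105, 105, 1122]);
translate([1952, 237, 0]) cube([105, 105, 1122]);
translate([339, 237, 250]) cube([1613, 105, 71]);
translate([339, 237, 815]) cube([1613, 105, 71]);
translate([435, 342, 37]) cube([93, 18, 1044]);
translate([624, 342, 37]) cube([93, 18, 1044]);
translate([813, 342, 37]) cube([93, 18, 1044]);
translate([1002, 342, 37]) cube([93, 18, 1044]);
translate([1191, 342, 37]) cube([93, 18, 1044]);
translate([1380, 342, 37]) cube([93, 18, 1044]);
translate([1569, 342, 37]) cube([93, 18, 1044]);
translate([1758, 342, 37]) cube([93, 18, 1044]);


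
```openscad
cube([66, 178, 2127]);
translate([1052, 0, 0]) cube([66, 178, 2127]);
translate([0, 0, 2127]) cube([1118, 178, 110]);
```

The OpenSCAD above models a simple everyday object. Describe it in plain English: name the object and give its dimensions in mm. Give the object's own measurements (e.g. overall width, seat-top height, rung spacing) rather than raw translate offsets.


A door frame. The clear opening is 986 mm wide and 2127 mm high. Two 66 mm wide jambs, 178 mm deep, stand either side of the opening from the floor to the top of the opening. A 110 mm thick head sits across the top of both jambs, spanning the full outside width of the frame.


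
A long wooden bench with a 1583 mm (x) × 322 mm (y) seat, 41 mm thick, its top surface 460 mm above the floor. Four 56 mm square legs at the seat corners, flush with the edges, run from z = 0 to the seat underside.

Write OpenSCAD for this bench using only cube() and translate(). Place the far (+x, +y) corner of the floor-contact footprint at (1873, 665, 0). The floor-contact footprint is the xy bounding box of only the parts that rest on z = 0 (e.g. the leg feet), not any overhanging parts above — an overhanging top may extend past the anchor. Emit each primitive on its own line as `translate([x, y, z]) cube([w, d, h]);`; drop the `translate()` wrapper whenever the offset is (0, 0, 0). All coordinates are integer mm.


translate([290, 343, 419]) cube([1583, 322, 41]);
translate([290, 343, 0]) cube([56, 56, 419]);
translate([290, 609, 0]) cube([56, 56, 419]);
translate([1817, 343, 0]) cube([56, 56, 419]);
translate([1817, 609, 0]) cube([56, 56, 419]);


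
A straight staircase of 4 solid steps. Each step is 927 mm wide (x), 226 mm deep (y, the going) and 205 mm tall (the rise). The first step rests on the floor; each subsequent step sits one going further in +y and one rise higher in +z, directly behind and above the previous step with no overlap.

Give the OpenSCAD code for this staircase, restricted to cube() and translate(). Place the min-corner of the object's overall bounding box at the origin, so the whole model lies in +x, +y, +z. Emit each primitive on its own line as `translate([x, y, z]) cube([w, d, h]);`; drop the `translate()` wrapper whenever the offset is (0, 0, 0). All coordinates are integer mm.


cube([927, 226, 205]);
translate([0, 226, 205]) cube([927, 226, 205]);
translate([0, 452, 410]) cube([927, 226, 205]);
translate([0, 678, 615]) cube([927, 226, 205]);


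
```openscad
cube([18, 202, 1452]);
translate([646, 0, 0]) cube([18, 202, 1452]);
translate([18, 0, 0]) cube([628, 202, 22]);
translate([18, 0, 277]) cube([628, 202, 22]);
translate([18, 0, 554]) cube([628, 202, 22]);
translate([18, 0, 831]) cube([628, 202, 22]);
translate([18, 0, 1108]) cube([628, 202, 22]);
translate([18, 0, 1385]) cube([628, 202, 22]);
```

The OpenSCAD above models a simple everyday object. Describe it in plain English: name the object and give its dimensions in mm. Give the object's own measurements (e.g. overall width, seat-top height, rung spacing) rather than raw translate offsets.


An open bookshelf. Two side panels, each 18 mm thick, 202 mm deep and 1452 mm tall, stand 664 mm apart (outside-to-outside). Between them sit 6 shelves, each 22 mm thick and 202 mm deep, spanning the full gap between the sides. The bottom shelf rests on the floor (its underside at z = 0) and the clear gap between one shelf's top and the next shelf's underside is 255 mm.


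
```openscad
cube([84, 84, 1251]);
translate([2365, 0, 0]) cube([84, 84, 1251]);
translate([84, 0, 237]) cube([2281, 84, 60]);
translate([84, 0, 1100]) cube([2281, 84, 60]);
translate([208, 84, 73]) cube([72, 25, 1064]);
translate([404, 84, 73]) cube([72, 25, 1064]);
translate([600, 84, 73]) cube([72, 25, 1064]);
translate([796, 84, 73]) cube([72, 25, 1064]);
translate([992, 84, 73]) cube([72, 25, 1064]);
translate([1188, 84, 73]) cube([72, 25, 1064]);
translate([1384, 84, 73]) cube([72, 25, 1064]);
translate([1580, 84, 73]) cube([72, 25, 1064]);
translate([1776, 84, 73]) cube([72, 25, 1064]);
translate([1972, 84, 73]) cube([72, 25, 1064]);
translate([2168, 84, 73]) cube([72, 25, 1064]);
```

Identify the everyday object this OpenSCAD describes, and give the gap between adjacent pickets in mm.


A fence section. The picket gap is 124 mm.

Two posts, two rails, 11 pickets — a fence section. Span 2281 mm holds 11 pickets of 72 mm with 12 equal gaps: ⌊(2281 − 11·72) / 12⌋ = 124 mm.


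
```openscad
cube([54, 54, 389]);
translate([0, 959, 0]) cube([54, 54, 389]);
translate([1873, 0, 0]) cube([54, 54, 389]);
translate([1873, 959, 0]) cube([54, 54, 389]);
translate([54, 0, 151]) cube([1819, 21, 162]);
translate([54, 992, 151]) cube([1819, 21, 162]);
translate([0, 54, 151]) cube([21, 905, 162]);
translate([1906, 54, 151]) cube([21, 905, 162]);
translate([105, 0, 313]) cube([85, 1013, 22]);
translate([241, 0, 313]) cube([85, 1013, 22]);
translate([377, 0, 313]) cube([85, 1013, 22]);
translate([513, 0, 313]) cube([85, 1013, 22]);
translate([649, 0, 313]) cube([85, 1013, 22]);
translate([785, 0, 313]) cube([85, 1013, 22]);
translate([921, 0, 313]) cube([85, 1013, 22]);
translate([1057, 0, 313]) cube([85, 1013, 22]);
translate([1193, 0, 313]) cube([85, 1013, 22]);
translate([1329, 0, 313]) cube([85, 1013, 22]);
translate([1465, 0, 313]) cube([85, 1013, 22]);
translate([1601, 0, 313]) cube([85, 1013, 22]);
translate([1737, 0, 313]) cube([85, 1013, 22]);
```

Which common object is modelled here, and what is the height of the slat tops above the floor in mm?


A bed frame. The slat-top height is 335 mm.

Four posts, four rails, and a row of slats — a bed frame. Slats sit on the rails at z = 151 + 162 = 313; with slat thickness 22, the top is 335 mm.


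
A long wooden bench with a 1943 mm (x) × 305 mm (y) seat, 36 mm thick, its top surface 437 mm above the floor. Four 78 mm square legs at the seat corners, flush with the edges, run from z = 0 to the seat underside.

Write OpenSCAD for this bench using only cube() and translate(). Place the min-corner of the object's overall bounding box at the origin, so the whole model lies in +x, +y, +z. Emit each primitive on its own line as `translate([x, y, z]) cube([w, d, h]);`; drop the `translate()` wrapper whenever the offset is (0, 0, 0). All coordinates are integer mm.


translate([0, 0, 401]) cube([1943, 305, 36]);
cube([78, 78, 401]);
translate([0, 227, 0]) cube([78, 78, 401]);
translate([1865, 0, 0]) cube([78, 78, 401]);
translate([1865, 227, 0]) cube([78, 78, 401]);


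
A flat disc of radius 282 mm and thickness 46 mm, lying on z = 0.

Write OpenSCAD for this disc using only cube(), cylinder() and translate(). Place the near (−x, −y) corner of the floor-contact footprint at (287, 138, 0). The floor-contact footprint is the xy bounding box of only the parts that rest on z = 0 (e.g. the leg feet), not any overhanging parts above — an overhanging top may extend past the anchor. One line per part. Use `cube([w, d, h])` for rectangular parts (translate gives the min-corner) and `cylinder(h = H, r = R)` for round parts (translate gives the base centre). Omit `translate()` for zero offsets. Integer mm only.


translate([569, 420, 0]) cylinder(h = 46, r = 282);


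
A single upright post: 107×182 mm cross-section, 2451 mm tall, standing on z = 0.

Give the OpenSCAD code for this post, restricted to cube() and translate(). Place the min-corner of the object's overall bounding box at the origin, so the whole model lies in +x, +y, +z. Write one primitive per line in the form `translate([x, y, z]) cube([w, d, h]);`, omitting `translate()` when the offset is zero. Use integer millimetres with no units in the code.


cube([107, 182, 2451]);


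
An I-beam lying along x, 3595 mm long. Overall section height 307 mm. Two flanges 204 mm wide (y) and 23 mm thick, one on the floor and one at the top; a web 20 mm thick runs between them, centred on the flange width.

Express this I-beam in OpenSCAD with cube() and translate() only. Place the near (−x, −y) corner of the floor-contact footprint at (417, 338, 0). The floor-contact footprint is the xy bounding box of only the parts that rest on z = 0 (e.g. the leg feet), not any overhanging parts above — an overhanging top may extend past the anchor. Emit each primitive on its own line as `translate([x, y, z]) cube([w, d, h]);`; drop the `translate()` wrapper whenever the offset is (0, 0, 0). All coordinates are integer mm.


translate([417, 338, 0]) cube([3595, 204, 23]);
translate([417, 430, 23]) cube([3595, 20, 261]);
translate([417, 338, 284]) cube([3595, 204, 23]);


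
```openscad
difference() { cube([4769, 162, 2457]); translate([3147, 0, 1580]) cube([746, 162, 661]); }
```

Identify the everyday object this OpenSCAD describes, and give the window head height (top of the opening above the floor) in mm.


A wall with a window opening. The window head height is 2241 mm.

A wall with a rectangular opening subtracted — a window. Sill at z = 1580, opening 661 mm tall, so the head is at 1580 + 661 = 2241 mm.


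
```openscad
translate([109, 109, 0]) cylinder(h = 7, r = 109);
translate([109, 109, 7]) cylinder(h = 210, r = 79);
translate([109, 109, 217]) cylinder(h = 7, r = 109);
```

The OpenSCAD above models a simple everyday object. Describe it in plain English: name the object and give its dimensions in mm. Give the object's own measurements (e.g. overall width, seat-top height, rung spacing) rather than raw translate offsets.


A spool: two coaxial disc flanges of radius 109 mm and thickness 7 mm, joined by a core cylinder of radius 79 mm and height 210 mm. The lower flange rests on z = 0 and the three cylinders share a vertical axis.


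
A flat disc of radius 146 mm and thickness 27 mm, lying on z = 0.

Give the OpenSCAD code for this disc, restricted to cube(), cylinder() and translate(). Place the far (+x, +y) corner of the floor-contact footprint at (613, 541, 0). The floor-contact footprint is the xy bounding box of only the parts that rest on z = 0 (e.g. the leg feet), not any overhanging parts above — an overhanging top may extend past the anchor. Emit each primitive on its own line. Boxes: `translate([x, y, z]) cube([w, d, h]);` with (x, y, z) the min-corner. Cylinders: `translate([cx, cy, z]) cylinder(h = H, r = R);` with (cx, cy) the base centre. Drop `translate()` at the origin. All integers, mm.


translate([467, 395, 0]) cylinder(h = 27, r = 146);


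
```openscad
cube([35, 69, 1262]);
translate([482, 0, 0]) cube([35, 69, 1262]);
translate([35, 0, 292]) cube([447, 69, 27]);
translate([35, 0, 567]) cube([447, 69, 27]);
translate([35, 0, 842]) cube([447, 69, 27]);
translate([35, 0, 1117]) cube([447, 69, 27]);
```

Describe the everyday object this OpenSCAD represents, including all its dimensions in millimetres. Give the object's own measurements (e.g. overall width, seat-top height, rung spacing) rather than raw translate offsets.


A straight ladder. Two 35×69 mm vertical rails, 1262 mm tall, stand 517 mm apart (outside-to-outside) with their front faces coplanar on the −y side. 4 rungs, each 69 mm deep and 27 mm tall, span between the inner faces of the rails, front faces flush with the rails. The lowest rung's underside is at z = 292 mm and rungs are spaced 275 mm apart (underside to underside).
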